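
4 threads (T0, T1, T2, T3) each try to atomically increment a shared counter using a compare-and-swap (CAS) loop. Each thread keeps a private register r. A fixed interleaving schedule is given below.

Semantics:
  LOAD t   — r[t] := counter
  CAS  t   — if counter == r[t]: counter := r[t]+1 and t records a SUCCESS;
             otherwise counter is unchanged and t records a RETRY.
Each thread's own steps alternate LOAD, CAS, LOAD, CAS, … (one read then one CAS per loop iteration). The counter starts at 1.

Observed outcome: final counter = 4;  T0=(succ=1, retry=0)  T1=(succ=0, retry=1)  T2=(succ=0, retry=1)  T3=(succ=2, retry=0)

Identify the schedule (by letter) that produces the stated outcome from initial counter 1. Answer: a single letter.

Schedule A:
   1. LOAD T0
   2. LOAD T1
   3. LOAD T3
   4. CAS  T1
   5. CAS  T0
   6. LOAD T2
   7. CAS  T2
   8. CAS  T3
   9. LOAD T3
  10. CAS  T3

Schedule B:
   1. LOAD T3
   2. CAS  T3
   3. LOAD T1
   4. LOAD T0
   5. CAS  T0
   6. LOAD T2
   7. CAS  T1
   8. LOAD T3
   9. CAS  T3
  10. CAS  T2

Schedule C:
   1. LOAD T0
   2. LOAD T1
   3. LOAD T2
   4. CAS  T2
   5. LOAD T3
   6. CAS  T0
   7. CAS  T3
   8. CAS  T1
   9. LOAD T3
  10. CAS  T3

Run B:
   1) LOAD T3:  M=1  r_T3=1
   2) CAS  T3:  M=2  r_T3=1 ✓
   3) LOAD T1:  M=2  r_T1=2
   4) LOAD T0:  M=2  r_T0=2
   5) CAS  T0:  M=3  r_T0=2 ✓
   6) LOAD T2:  M=3  r_T2=3
   7) CAS  T1:  M=3  r_T1=2 ✗
   8) LOAD T3:  M=3  r_T3=3
   9) CAS  T3:  M=4  r_T3=3 ✓
  10) CAS  T2:  M=4  r_T2=3 ✗

B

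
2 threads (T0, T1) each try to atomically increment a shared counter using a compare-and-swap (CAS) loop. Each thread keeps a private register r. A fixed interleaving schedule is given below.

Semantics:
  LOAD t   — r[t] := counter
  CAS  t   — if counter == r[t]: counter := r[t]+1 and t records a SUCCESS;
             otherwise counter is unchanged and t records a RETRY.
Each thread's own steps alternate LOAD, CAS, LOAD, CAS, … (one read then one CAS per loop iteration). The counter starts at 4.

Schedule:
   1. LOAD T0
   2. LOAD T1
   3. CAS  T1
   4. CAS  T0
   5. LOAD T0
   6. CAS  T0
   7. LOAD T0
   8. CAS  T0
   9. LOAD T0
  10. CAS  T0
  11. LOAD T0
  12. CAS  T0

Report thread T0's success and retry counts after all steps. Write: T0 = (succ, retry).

   1) LOAD T0:  M=4  r_T0=4
   2) LOAD T1:  M=4  r_T1=4
   3) CAS  T1:  M=5  r_T1=4 ✓
   4) CAS  T0:  M=5  r_T0=4 ✗
   5) LOAD T0:  M=5  r_T0=5
   6) CAS  T0:  M=6  r_T0=5 ✓
   7) LOAD T0:  M=6  r_T0=6
   8) CAS  T0:  M=7  r_T0=6 ✓
   9) LOAD T0:  M=7  r_T0=7
  10) CAS  T0:  M=8  r_T0=7 ✓
  11) LOAD T0:  M=8  r_T0=8
  12) CAS  T0:  M=9  r_T0=8 ✓

T0 = (4, 1)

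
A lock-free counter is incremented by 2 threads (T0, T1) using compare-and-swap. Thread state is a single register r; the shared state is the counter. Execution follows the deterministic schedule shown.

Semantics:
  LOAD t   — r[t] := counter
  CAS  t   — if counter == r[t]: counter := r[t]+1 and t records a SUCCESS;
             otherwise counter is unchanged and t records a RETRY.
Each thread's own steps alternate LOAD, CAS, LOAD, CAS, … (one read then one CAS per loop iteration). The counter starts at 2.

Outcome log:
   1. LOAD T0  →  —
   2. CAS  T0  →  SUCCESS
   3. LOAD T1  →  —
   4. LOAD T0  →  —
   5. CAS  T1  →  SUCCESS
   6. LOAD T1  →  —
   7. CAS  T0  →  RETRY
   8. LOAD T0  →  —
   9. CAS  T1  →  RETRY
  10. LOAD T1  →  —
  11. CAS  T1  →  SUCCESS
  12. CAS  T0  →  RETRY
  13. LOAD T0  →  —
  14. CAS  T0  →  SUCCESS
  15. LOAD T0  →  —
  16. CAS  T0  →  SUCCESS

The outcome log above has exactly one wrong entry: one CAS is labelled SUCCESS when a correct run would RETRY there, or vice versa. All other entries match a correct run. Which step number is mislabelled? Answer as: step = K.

step = 9

Correct run:
step 1: T0 LOAD ⇒ load; ctr=2 reg=2
step 2: T0 CAS ⇒ ok; ctr=3 reg=2
step 3: T1 LOAD ⇒ load; ctr=3 reg=3
step 4: T0 LOAD ⇒ load; ctr=3 reg=3
step 5: T1 CAS ⇒ ok; ctr=4 reg=3
step 6: T1 LOAD ⇒ load; ctr=4 reg=4
step 7: T0 CAS ⇒ retry; ctr=4 reg=3
step 8: T0 LOAD ⇒ load; ctr=4 reg=4
step 9: T1 CAS ⇒ ok; ctr=5 reg=4
step 10: T1 LOAD ⇒ load; ctr=5 reg=5
step 11: T1 CAS ⇒ ok; ctr=6 reg=5
step 12: T0 CAS ⇒ retry; ctr=6 reg=4
step 13: T0 LOAD ⇒ load; ctr=6 reg=6
step 14: T0 CAS ⇒ ok; ctr=7 reg=6
step 15: T0 LOAD ⇒ load; ctr=7 reg=7
step 16: T0 CAS ⇒ ok; ctr=8 reg=7
Mismatch at 9.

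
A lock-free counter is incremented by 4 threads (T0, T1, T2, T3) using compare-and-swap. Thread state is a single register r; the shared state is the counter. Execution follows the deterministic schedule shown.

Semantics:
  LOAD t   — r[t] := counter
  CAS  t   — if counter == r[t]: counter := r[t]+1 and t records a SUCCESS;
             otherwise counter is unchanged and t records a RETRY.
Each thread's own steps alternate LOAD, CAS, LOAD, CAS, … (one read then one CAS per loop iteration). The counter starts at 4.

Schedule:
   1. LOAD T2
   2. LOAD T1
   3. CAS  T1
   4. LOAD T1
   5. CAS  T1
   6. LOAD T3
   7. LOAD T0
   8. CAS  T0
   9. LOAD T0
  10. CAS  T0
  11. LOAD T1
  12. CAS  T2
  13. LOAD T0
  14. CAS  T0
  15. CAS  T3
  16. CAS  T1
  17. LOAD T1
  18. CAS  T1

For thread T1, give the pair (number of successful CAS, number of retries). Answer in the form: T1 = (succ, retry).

[1] T2.load  rd  (counter 4, T2.r 4)
[2] T1.load  rd  (counter 4, T1.r 4)
[3] T1.cas  hit  (counter 5, T1.r 4)
[4] T1.load  rd  (counter 5, T1.r 5)
[5] T1.cas  hit  (counter 6, T1.r 5)
[6] T3.load  rd  (counter 6, T3.r 6)
[7] T0.load  rd  (counter 6, T0.r 6)
[8] T0.cas  hit  (counter 7, T0.r 6)
[9] T0.load  rd  (counter 7, T0.r 7)
[10] T0.cas  hit  (counter 8, T0.r 7)
[11] T1.load  rd  (counter 8, T1.r 8)
[12] T2.cas  miss  (counter 8, T2.r 4)
[13] T0.load  rd  (counter 8, T0.r 8)
[14] T0.cas  hit  (counter 9, T0.r 8)
[15] T3.cas  miss  (counter 9, T3.r 6)
[16] T1.cas  miss  (counter 9, T1.r 8)
[17] T1.load  rd  (counter 9, T1.r 9)
[18] T1.cas  hit  (counter 10, T1.r 9)

T1 = (3, 1)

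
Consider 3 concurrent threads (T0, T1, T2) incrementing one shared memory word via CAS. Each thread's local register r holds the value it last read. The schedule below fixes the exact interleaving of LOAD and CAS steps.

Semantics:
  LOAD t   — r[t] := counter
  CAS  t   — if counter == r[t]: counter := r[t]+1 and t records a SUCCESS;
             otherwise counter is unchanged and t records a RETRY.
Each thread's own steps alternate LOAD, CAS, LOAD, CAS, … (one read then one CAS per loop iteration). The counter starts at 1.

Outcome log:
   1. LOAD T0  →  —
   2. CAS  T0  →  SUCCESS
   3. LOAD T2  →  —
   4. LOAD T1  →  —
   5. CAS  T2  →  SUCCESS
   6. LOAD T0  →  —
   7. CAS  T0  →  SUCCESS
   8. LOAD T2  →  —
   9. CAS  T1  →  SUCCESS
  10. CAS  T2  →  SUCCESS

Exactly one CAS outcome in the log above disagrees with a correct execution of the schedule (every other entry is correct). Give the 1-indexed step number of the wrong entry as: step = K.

Correct run:
[1] T0.load  rd  (counter 1, T0.r 1)
[2] T0.cas  hit  (counter 2, T0.r 1)
[3] T2.load  rd  (counter 2, T2.r 2)
[4] T1.load  rd  (counter 2, T1.r 2)
[5] T2.cas  hit  (counter 3, T2.r 2)
[6] T0.load  rd  (counter 3, T0.r 3)
[7] T0.cas  hit  (counter 4, T0.r 3)
[8] T2.load  rd  (counter 4, T2.r 4)
[9] T1.cas  miss  (counter 4, T1.r 2)
[10] T2.cas  hit  (counter 5, T2.r 4)
Mismatch at 9.

step = 9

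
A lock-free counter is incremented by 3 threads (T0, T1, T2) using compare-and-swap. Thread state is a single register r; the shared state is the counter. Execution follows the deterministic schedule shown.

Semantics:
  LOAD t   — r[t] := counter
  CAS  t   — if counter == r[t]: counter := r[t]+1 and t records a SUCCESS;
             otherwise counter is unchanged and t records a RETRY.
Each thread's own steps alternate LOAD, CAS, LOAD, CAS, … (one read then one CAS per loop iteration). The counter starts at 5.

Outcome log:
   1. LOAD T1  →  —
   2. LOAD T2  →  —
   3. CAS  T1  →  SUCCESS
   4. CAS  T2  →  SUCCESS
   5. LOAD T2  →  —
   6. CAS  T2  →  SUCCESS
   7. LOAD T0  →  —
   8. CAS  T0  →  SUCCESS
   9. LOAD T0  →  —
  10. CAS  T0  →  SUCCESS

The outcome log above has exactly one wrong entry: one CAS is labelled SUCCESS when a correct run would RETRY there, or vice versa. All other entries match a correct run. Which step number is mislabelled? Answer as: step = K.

step = 4

Reference trace:
[1] T1.load  rd  (counter 5, T1.r 5)
[2] T2.load  rd  (counter 5, T2.r 5)
[3] T1.cas  hit  (counter 6, T1.r 5)
[4] T2.cas  miss  (counter 6, T2.r 5)
[5] T2.load  rd  (counter 6, T2.r 6)
[6] T2.cas  hit  (counter 7, T2.r 6)
[7] T0.load  rd  (counter 7, T0.r 7)
[8] T0.cas  hit  (counter 8, T0.r 7)
[9] T0.load  rd  (counter 8, T0.r 8)
[10] T0.cas  hit  (counter 9, T0.r 8)
Flip is step 4.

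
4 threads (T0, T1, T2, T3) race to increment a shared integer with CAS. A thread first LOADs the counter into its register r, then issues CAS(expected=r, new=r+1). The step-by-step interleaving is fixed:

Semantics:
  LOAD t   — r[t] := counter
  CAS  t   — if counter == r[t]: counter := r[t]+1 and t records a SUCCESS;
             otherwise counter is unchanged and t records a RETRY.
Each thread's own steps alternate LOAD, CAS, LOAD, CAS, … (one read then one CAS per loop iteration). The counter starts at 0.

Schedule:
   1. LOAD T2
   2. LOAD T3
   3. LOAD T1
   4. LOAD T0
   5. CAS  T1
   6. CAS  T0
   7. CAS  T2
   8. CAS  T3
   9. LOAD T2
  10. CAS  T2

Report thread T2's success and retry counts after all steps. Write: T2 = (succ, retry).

T2 = (1, 1)

   1) LOAD T2:  M=0  r_T2=0
   2) LOAD T3:  M=0  r_T3=0
   3) LOAD T1:  M=0  r_T1=0
   4) LOAD T0:  M=0  r_T0=0
   5) CAS  T1:  M=1  r_T1=0 ✓
   6) CAS  T0:  M=1  r_T0=0 ✗
   7) CAS  T2:  M=1  r_T2=0 ✗
   8) CAS  T3:  M=1  r_T3=0 ✗
   9) LOAD T2:  M=1  r_T2=1
  10) CAS  T2:  M=2  r_T2=1 ✓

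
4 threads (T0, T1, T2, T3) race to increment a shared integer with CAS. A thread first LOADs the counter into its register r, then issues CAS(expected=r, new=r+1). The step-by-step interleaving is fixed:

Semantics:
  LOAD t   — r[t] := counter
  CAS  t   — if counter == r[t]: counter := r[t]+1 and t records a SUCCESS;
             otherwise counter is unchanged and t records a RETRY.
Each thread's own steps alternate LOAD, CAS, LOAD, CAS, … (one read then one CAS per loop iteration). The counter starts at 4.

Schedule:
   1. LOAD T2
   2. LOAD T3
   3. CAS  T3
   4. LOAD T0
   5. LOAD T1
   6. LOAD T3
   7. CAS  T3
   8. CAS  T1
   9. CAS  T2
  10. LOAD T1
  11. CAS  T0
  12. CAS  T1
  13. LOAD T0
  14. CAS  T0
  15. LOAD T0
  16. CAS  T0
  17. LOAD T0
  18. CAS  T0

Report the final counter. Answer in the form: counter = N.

counter = 10

step 1: T2 LOAD ⇒ load; ctr=4 reg=4
step 2: T3 LOAD ⇒ load; ctr=4 reg=4
step 3: T3 CAS ⇒ ok; ctr=5 reg=4
step 4: T0 LOAD ⇒ load; ctr=5 reg=5
step 5: T1 LOAD ⇒ load; ctr=5 reg=5
step 6: T3 LOAD ⇒ load; ctr=5 reg=5
step 7: T3 CAS ⇒ ok; ctr=6 reg=5
step 8: T1 CAS ⇒ retry; ctr=6 reg=5
step 9: T2 CAS ⇒ retry; ctr=6 reg=4
step 10: T1 LOAD ⇒ load; ctr=6 reg=6
step 11: T0 CAS ⇒ retry; ctr=6 reg=5
step 12: T1 CAS ⇒ ok; ctr=7 reg=6
step 13: T0 LOAD ⇒ load; ctr=7 reg=7
step 14: T0 CAS ⇒ ok; ctr=8 reg=7
step 15: T0 LOAD ⇒ load; ctr=8 reg=8
step 16: T0 CAS ⇒ ok; ctr=9 reg=8
step 17: T0 LOAD ⇒ load; ctr=9 reg=9
step 18: T0 CAS ⇒ ok; ctr=10 reg=9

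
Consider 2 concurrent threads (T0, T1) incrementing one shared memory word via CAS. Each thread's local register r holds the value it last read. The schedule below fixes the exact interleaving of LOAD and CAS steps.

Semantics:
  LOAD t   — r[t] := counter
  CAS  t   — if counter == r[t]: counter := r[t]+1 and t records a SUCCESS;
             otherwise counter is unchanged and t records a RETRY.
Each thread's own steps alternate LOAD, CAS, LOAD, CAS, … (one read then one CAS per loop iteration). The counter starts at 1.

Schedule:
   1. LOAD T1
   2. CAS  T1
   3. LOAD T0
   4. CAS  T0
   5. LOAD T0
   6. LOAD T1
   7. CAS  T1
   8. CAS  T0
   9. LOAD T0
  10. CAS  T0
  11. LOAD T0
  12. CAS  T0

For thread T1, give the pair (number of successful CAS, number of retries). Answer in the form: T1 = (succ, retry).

   1) LOAD T1:  M=1  r_T1=1
   2) CAS  T1:  M=2  r_T1=1 ✓
   3) LOAD T0:  M=2  r_T0=2
   4) CAS  T0:  M=3  r_T0=2 ✓
   5) LOAD T0:  M=3  r_T0=3
   6) LOAD T1:  M=3  r_T1=3
   7) CAS  T1:  M=4  r_T1=3 ✓
   8) CAS  T0:  M=4  r_T0=3 ✗
   9) LOAD T0:  M=4  r_T0=4
  10) CAS  T0:  M=5  r_T0=4 ✓
  11) LOAD T0:  M=5  r_T0=5
  12) CAS  T0:  M=6  r_T0=5 ✓

T1 = (2, 0)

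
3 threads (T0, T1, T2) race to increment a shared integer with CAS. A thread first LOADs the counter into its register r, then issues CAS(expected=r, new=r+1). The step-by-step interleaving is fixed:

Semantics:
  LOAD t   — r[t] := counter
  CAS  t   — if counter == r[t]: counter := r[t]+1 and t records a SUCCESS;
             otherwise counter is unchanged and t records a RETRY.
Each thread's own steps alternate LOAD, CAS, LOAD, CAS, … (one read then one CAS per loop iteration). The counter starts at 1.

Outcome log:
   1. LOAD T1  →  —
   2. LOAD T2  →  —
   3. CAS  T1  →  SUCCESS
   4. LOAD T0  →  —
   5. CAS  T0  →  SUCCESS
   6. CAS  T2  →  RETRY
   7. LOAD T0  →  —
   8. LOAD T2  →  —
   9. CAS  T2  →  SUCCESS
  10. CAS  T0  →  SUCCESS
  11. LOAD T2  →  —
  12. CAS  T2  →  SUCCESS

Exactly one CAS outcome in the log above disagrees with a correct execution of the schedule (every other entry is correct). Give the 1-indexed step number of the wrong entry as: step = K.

step = 10

Reference trace:
1. LOAD T1 → mem=1 r[T1]=1 [LOAD]
2. LOAD T2 → mem=1 r[T2]=1 [LOAD]
3. CAS T1 → mem=2 r[T1]=1 [OK]
4. LOAD T0 → mem=2 r[T0]=2 [LOAD]
5. CAS T0 → mem=3 r[T0]=2 [OK]
6. CAS T2 → mem=3 r[T2]=1 [RETRY]
7. LOAD T0 → mem=3 r[T0]=3 [LOAD]
8. LOAD T2 → mem=3 r[T2]=3 [LOAD]
9. CAS T2 → mem=4 r[T2]=3 [OK]
10. CAS T0 → mem=4 r[T0]=3 [RETRY]
11. LOAD T2 → mem=4 r[T2]=4 [LOAD]
12. CAS T2 → mem=5 r[T2]=4 [OK]
Flip is step 10.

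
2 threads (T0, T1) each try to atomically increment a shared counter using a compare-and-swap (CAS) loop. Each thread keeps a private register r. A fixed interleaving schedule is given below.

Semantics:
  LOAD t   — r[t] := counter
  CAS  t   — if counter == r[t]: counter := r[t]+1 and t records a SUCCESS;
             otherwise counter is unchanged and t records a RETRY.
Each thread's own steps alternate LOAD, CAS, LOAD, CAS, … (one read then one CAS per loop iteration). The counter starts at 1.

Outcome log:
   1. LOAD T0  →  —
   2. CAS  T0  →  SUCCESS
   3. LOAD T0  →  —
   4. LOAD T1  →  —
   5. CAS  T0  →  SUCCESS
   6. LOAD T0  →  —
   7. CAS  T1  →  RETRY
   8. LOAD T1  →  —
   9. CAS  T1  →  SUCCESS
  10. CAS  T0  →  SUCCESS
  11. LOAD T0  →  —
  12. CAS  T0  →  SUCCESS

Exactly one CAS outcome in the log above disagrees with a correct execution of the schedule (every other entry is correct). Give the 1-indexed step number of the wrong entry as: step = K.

step = 10

Reference trace:
   1) LOAD T0:  M=1  r_T0=1
   2) CAS  T0:  M=2  r_T0=1 ✓
   3) LOAD T0:  M=2  r_T0=2
   4) LOAD T1:  M=2  r_T1=2
   5) CAS  T0:  M=3  r_T0=2 ✓
   6) LOAD T0:  M=3  r_T0=3
   7) CAS  T1:  M=3  r_T1=2 ✗
   8) LOAD T1:  M=3  r_T1=3
   9) CAS  T1:  M=4  r_T1=3 ✓
  10) CAS  T0:  M=4  r_T0=3 ✗
  11) LOAD T0:  M=4  r_T0=4
  12) CAS  T0:  M=5  r_T0=4 ✓
Flip is step 10.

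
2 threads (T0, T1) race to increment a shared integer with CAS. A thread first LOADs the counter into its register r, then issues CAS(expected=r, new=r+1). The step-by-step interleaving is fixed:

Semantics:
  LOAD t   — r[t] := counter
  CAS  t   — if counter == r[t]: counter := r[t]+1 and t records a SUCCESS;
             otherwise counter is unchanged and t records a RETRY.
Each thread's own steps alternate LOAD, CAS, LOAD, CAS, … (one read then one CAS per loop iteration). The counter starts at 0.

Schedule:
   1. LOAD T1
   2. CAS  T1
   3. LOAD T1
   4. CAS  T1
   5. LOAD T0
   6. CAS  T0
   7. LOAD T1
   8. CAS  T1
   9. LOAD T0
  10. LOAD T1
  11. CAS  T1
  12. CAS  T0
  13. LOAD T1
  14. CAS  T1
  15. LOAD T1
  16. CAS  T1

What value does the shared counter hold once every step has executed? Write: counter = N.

counter = 7

1. LOAD T1 → mem=0 r[T1]=0 [LOAD]
2. CAS T1 → mem=1 r[T1]=0 [OK]
3. LOAD T1 → mem=1 r[T1]=1 [LOAD]
4. CAS T1 → mem=2 r[T1]=1 [OK]
5. LOAD T0 → mem=2 r[T0]=2 [LOAD]
6. CAS T0 → mem=3 r[T0]=2 [OK]
7. LOAD T1 → mem=3 r[T1]=3 [LOAD]
8. CAS T1 → mem=4 r[T1]=3 [OK]
9. LOAD T0 → mem=4 r[T0]=4 [LOAD]
10. LOAD T1 → mem=4 r[T1]=4 [LOAD]
11. CAS T1 → mem=5 r[T1]=4 [OK]
12. CAS T0 → mem=5 r[T0]=4 [RETRY]
13. LOAD T1 → mem=5 r[T1]=5 [LOAD]
14. CAS T1 → mem=6 r[T1]=5 [OK]
15. LOAD T1 → mem=6 r[T1]=6 [LOAD]
16. CAS T1 → mem=7 r[T1]=6 [OK]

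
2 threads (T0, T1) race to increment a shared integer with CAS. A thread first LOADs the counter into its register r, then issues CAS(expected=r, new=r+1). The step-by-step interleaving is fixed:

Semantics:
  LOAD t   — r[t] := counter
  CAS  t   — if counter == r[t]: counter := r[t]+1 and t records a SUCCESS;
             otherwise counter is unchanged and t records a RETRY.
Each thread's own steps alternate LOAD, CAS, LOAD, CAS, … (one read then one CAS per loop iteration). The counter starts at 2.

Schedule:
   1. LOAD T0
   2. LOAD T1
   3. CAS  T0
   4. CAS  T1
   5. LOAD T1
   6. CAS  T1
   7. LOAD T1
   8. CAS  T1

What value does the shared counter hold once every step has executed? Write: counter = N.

counter = 5

[1] T0.load  rd  (counter 2, T0.r 2)
[2] T1.load  rd  (counter 2, T1.r 2)
[3] T0.cas  hit  (counter 3, T0.r 2)
[4] T1.cas  miss  (counter 3, T1.r 2)
[5] T1.load  rd  (counter 3, T1.r 3)
[6] T1.cas  hit  (counter 4, T1.r 3)
[7] T1.load  rd  (counter 4, T1.r 4)
[8] T1.cas  hit  (counter 5, T1.r 4)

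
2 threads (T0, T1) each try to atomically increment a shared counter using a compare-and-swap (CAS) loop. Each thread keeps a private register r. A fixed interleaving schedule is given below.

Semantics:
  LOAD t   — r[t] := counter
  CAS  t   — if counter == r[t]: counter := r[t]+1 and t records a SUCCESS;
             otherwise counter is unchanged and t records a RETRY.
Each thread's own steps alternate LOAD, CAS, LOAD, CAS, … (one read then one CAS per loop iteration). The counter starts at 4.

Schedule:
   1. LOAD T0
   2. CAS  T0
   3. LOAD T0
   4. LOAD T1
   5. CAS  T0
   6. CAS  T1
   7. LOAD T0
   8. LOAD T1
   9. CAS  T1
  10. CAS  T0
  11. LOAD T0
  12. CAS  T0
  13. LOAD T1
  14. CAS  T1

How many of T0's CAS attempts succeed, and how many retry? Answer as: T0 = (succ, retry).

T0 = (3, 1)

[1] T0.load  rd  (counter 4, T0.r 4)
[2] T0.cas  hit  (counter 5, T0.r 4)
[3] T0.load  rd  (counter 5, T0.r 5)
[4] T1.load  rd  (counter 5, T1.r 5)
[5] T0.cas  hit  (counter 6, T0.r 5)
[6] T1.cas  miss  (counter 6, T1.r 5)
[7] T0.load  rd  (counter 6, T0.r 6)
[8] T1.load  rd  (counter 6, T1.r 6)
[9] T1.cas  hit  (counter 7, T1.r 6)
[10] T0.cas  miss  (counter 7, T0.r 6)
[11] T0.load  rd  (counter 7, T0.r 7)
[12] T0.cas  hit  (counter 8, T0.r 7)
[13] T1.load  rd  (counter 8, T1.r 8)
[14] T1.cas  hit  (counter 9, T1.r 8)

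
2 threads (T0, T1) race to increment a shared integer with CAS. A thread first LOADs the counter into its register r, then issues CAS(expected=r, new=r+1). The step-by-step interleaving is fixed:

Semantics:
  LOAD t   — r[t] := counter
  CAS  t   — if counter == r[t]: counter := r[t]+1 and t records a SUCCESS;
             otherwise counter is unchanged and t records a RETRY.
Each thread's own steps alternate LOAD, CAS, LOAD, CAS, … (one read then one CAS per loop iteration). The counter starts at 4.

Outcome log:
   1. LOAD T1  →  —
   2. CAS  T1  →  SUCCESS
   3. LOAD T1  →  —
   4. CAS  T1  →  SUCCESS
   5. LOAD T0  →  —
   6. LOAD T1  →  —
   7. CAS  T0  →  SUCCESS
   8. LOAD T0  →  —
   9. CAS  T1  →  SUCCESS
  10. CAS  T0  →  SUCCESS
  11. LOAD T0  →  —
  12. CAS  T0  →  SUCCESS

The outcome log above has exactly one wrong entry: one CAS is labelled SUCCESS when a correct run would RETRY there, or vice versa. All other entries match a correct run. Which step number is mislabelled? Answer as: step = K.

Correct run:
[1] T1.load  rd  (counter 4, T1.r 4)
[2] T1.cas  hit  (counter 5, T1.r 4)
[3] T1.load  rd  (counter 5, T1.r 5)
[4] T1.cas  hit  (counter 6, T1.r 5)
[5] T0.load  rd  (counter 6, T0.r 6)
[6] T1.load  rd  (counter 6, T1.r 6)
[7] T0.cas  hit  (counter 7, T0.r 6)
[8] T0.load  rd  (counter 7, T0.r 7)
[9] T1.cas  miss  (counter 7, T1.r 6)
[10] T0.cas  hit  (counter 8, T0.r 7)
[11] T0.load  rd  (counter 8, T0.r 8)
[12] T0.cas  hit  (counter 9, T0.r 8)
Log disagrees first at step 9.

step = 9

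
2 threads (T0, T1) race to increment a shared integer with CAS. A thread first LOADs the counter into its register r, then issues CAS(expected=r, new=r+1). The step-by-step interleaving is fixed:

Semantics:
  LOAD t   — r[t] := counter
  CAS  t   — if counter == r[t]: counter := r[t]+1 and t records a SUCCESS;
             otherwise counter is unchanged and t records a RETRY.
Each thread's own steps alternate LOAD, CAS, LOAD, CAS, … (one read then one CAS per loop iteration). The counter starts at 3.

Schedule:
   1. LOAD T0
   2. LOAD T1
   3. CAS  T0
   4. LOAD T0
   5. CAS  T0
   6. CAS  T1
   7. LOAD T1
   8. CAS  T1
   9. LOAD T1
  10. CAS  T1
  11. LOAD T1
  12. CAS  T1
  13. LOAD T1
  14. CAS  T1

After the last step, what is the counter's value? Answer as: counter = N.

counter = 9

step 1: T0 LOAD ⇒ load; ctr=3 reg=3
step 2: T1 LOAD ⇒ load; ctr=3 reg=3
step 3: T0 CAS ⇒ ok; ctr=4 reg=3
step 4: T0 LOAD ⇒ load; ctr=4 reg=4
step 5: T0 CAS ⇒ ok; ctr=5 reg=4
step 6: T1 CAS ⇒ retry; ctr=5 reg=3
step 7: T1 LOAD ⇒ load; ctr=5 reg=5
step 8: T1 CAS ⇒ ok; ctr=6 reg=5
step 9: T1 LOAD ⇒ load; ctr=6 reg=6
step 10: T1 CAS ⇒ ok; ctr=7 reg=6
step 11: T1 LOAD ⇒ load; ctr=7 reg=7
step 12: T1 CAS ⇒ ok; ctr=8 reg=7
step 13: T1 LOAD ⇒ load; ctr=8 reg=8
step 14: T1 CAS ⇒ ok; ctr=9 reg=8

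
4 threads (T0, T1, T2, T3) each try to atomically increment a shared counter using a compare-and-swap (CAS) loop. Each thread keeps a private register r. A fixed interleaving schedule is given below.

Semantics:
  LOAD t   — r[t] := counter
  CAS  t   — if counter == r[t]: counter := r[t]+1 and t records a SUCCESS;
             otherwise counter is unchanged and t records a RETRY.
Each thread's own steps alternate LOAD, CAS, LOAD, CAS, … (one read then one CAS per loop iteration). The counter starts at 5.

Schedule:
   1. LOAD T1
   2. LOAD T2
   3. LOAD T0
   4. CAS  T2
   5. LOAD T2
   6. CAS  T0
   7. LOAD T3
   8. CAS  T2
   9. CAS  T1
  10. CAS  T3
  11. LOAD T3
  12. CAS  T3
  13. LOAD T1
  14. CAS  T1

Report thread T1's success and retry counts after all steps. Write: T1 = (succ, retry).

1. LOAD T1 → mem=5 r[T1]=5 [LOAD]
2. LOAD T2 → mem=5 r[T2]=5 [LOAD]
3. LOAD T0 → mem=5 r[T0]=5 [LOAD]
4. CAS T2 → mem=6 r[T2]=5 [OK]
5. LOAD T2 → mem=6 r[T2]=6 [LOAD]
6. CAS T0 → mem=6 r[T0]=5 [RETRY]
7. LOAD T3 → mem=6 r[T3]=6 [LOAD]
8. CAS T2 → mem=7 r[T2]=6 [OK]
9. CAS T1 → mem=7 r[T1]=5 [RETRY]
10. CAS T3 → mem=7 r[T3]=6 [RETRY]
11. LOAD T3 → mem=7 r[T3]=7 [LOAD]
12. CAS T3 → mem=8 r[T3]=7 [OK]
13. LOAD T1 → mem=8 r[T1]=8 [LOAD]
14. CAS T1 → mem=9 r[T1]=8 [OK]

T1 = (1, 1)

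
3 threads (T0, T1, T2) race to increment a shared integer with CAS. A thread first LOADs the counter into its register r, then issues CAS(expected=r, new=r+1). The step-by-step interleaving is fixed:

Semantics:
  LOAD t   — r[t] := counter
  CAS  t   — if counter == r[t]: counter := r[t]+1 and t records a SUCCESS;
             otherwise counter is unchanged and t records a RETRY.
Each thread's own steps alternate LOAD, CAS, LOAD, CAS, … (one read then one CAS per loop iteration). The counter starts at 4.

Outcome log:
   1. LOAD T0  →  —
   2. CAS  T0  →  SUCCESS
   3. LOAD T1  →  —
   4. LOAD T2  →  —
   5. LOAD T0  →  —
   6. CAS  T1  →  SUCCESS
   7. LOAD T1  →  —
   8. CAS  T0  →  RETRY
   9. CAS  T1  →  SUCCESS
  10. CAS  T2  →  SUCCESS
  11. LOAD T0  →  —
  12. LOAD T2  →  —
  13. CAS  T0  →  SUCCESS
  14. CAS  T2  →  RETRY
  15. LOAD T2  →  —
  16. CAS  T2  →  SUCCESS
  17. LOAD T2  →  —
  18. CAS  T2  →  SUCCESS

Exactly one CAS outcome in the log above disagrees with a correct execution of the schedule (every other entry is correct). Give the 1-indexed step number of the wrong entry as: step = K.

step = 10

Re-executing:
[1] T0.load  rd  (counter 4, T0.r 4)
[2] T0.cas  hit  (counter 5, T0.r 4)
[3] T1.load  rd  (counter 5, T1.r 5)
[4] T2.load  rd  (counter 5, T2.r 5)
[5] T0.load  rd  (counter 5, T0.r 5)
[6] T1.cas  hit  (counter 6, T1.r 5)
[7] T1.load  rd  (counter 6, T1.r 6)
[8] T0.cas  miss  (counter 6, T0.r 5)
[9] T1.cas  hit  (counter 7, T1.r 6)
[10] T2.cas  miss  (counter 7, T2.r 5)
[11] T0.load  rd  (counter 7, T0.r 7)
[12] T2.load  rd  (counter 7, T2.r 7)
[13] T0.cas  hit  (counter 8, T0.r 7)
[14] T2.cas  miss  (counter 8, T2.r 7)
[15] T2.load  rd  (counter 8, T2.r 8)
[16] T2.cas  hit  (counter 9, T2.r 8)
[17] T2.load  rd  (counter 9, T2.r 9)
[18] T2.cas  hit  (counter 10, T2.r 9)
Log disagrees first at step 10.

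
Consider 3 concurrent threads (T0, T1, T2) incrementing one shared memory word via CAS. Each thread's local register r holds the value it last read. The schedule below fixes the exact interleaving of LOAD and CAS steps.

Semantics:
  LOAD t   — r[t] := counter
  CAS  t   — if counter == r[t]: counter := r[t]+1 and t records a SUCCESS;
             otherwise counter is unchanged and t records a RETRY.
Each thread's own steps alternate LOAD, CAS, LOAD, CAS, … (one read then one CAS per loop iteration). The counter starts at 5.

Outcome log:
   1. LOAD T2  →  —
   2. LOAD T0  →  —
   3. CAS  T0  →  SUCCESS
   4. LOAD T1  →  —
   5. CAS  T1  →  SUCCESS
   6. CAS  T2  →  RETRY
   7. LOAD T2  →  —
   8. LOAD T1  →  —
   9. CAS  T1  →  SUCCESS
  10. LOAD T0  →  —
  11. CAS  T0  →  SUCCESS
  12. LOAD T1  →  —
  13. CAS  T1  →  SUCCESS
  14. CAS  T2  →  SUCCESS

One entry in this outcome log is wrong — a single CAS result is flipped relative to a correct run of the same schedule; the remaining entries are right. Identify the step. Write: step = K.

Re-executing:
#1 T2 reads 5
#2 T0 reads 5
#3 T0 CAS(5→6) writes; counter now 6
#4 T1 reads 6
#5 T1 CAS(6→7) writes; counter now 7
#6 T2 CAS(5→6) fails; counter now 7
#7 T2 reads 7
#8 T1 reads 7
#9 T1 CAS(7→8) writes; counter now 8
#10 T0 reads 8
#11 T0 CAS(8→9) writes; counter now 9
#12 T1 reads 9
#13 T1 CAS(9→10) writes; counter now 10
#14 T2 CAS(7→8) fails; counter now 10
Log disagrees first at step 14.

step = 14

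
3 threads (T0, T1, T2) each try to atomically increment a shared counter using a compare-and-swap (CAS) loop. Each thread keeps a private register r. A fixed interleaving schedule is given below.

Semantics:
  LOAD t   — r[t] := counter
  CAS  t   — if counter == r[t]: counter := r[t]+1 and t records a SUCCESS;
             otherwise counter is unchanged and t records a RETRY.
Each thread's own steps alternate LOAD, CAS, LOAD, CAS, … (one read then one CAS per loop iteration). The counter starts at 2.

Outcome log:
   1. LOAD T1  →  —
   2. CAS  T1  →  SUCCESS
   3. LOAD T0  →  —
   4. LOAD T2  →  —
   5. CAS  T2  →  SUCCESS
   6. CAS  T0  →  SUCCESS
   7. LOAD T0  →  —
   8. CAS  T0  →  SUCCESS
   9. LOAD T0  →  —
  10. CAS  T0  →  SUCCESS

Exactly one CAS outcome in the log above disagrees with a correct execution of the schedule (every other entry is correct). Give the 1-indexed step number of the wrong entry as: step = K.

Re-executing:
   1) LOAD T1:  M=2  r_T1=2
   2) CAS  T1:  M=3  r_T1=2 ✓
   3) LOAD T0:  M=3  r_T0=3
   4) LOAD T2:  M=3  r_T2=3
   5) CAS  T2:  M=4  r_T2=3 ✓
   6) CAS  T0:  M=4  r_T0=3 ✗
   7) LOAD T0:  M=4  r_T0=4
   8) CAS  T0:  M=5  r_T0=4 ✓
   9) LOAD T0:  M=5  r_T0=5
  10) CAS  T0:  M=6  r_T0=5 ✓
Mismatch at 6.

step = 6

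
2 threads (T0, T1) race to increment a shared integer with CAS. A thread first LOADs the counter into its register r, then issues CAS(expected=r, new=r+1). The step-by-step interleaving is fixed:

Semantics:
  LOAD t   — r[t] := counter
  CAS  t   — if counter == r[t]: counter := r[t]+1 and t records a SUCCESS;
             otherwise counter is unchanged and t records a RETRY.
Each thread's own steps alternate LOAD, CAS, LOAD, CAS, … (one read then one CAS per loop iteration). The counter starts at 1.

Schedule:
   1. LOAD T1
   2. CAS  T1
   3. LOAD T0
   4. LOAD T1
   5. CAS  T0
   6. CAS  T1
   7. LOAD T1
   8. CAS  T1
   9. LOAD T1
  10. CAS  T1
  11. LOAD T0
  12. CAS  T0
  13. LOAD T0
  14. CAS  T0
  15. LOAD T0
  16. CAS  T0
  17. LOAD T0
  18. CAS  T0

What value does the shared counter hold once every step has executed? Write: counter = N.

counter = 9

T1 LOAD — after: cnt=1, r=1 — load
T1 CAS — after: cnt=2, r=1 — ok
T0 LOAD — after: cnt=2, r=2 — load
T1 LOAD — after: cnt=2, r=2 — load
T0 CAS — after: cnt=3, r=2 — ok
T1 CAS — after: cnt=3, r=2 — retry
T1 LOAD — after: cnt=3, r=3 — load
T1 CAS — after: cnt=4, r=3 — ok
T1 LOAD — after: cnt=4, r=4 — load
T1 CAS — after: cnt=5, r=4 — ok
T0 LOAD — after: cnt=5, r=5 — load
T0 CAS — after: cnt=6, r=5 — ok
T0 LOAD — after: cnt=6, r=6 — load
T0 CAS — after: cnt=7, r=6 — ok
T0 LOAD — after: cnt=7, r=7 — load
T0 CAS — after: cnt=8, r=7 — ok
T0 LOAD — after: cnt=8, r=8 — load
T0 CAS — after: cnt=9, r=8 — ok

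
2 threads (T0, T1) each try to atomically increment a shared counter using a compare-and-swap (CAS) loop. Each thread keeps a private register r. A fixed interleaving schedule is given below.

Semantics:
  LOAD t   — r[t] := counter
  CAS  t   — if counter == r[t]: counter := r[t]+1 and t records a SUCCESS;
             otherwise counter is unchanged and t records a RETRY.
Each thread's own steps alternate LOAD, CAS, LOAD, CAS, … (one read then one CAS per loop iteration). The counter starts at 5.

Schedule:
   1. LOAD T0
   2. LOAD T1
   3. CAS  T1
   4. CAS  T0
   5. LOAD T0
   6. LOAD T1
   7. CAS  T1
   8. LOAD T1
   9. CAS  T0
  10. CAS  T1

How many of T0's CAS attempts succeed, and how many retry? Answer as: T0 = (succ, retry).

[1] T0.load  rd  (counter 5, T0.r 5)
[2] T1.load  rd  (counter 5, T1.r 5)
[3] T1.cas  hit  (counter 6, T1.r 5)
[4] T0.cas  miss  (counter 6, T0.r 5)
[5] T0.load  rd  (counter 6, T0.r 6)
[6] T1.load  rd  (counter 6, T1.r 6)
[7] T1.cas  hit  (counter 7, T1.r 6)
[8] T1.load  rd  (counter 7, T1.r 7)
[9] T0.cas  miss  (counter 7, T0.r 6)
[10] T1.cas  hit  (counter 8, T1.r 7)

T0 = (0, 2)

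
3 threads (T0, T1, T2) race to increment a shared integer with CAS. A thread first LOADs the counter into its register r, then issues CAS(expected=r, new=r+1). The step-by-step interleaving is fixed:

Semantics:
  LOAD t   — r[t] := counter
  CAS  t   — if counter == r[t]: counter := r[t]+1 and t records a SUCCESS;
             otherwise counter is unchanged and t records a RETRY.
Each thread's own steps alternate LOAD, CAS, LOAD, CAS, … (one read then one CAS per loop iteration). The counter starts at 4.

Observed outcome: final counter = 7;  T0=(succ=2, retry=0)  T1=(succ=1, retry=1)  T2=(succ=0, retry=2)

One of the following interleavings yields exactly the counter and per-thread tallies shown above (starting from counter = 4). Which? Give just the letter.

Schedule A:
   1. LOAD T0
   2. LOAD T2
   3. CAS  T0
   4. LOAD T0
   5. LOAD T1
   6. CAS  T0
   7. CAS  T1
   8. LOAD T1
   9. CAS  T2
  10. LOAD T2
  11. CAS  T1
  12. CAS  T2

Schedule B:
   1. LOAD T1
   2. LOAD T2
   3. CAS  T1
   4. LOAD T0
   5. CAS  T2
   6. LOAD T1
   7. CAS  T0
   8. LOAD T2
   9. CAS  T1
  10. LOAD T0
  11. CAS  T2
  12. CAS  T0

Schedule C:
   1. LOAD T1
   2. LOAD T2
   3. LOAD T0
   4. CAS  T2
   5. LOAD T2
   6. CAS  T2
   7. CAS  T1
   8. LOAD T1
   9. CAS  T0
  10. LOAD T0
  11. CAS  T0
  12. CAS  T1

A

Simulating candidate A:
#1 T0 reads 4
#2 T2 reads 4
#3 T0 CAS(4→5) writes; counter now 5
#4 T0 reads 5
#5 T1 reads 5
#6 T0 CAS(5→6) writes; counter now 6
#7 T1 CAS(5→6) fails; counter now 6
#8 T1 reads 6
#9 T2 CAS(4→5) fails; counter now 6
#10 T2 reads 6
#11 T1 CAS(6→7) writes; counter now 7
#12 T2 CAS(6→7) fails; counter now 7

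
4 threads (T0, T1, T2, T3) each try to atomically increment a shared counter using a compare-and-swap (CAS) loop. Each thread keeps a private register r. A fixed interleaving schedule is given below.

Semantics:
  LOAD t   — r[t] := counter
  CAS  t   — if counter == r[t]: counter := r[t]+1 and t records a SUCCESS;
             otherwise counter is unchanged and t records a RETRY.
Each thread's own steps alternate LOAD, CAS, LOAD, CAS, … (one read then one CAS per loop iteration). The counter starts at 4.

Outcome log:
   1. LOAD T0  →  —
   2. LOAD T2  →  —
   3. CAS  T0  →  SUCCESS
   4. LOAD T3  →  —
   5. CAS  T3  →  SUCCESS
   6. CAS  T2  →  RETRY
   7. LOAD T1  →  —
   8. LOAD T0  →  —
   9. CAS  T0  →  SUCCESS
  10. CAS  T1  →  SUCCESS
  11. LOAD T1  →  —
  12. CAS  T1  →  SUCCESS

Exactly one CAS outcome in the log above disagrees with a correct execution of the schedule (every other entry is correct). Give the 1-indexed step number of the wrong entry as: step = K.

step = 10

Correct run:
   1) LOAD T0:  M=4  r_T0=4
   2) LOAD T2:  M=4  r_T2=4
   3) CAS  T0:  M=5  r_T0=4 ✓
   4) LOAD T3:  M=5  r_T3=5
   5) CAS  T3:  M=6  r_T3=5 ✓
   6) CAS  T2:  M=6  r_T2=4 ✗
   7) LOAD T1:  M=6  r_T1=6
   8) LOAD T0:  M=6  r_T0=6
   9) CAS  T0:  M=7  r_T0=6 ✓
  10) CAS  T1:  M=7  r_T1=6 ✗
  11) LOAD T1:  M=7  r_T1=7
  12) CAS  T1:  M=8  r_T1=7 ✓
Log disagrees first at step 10.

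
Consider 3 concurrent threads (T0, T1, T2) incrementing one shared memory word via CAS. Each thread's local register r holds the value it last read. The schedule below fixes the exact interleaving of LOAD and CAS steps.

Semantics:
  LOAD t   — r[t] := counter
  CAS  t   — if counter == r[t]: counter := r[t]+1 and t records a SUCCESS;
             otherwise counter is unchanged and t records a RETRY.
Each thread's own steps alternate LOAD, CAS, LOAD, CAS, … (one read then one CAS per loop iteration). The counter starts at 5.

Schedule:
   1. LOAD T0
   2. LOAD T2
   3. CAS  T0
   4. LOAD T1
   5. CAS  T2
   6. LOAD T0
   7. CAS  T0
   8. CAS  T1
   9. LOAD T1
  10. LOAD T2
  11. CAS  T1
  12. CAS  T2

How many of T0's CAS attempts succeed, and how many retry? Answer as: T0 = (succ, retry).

[1] T0.load  rd  (counter 5, T0.r 5)
[2] T2.load  rd  (counter 5, T2.r 5)
[3] T0.cas  hit  (counter 6, T0.r 5)
[4] T1.load  rd  (counter 6, T1.r 6)
[5] T2.cas  miss  (counter 6, T2.r 5)
[6] T0.load  rd  (counter 6, T0.r 6)
[7] T0.cas  hit  (counter 7, T0.r 6)
[8] T1.cas  miss  (counter 7, T1.r 6)
[9] T1.load  rd  (counter 7, T1.r 7)
[10] T2.load  rd  (counter 7, T2.r 7)
[11] T1.cas  hit  (counter 8, T1.r 7)
[12] T2.cas  miss  (counter 8, T2.r 7)

T0 = (2, 0)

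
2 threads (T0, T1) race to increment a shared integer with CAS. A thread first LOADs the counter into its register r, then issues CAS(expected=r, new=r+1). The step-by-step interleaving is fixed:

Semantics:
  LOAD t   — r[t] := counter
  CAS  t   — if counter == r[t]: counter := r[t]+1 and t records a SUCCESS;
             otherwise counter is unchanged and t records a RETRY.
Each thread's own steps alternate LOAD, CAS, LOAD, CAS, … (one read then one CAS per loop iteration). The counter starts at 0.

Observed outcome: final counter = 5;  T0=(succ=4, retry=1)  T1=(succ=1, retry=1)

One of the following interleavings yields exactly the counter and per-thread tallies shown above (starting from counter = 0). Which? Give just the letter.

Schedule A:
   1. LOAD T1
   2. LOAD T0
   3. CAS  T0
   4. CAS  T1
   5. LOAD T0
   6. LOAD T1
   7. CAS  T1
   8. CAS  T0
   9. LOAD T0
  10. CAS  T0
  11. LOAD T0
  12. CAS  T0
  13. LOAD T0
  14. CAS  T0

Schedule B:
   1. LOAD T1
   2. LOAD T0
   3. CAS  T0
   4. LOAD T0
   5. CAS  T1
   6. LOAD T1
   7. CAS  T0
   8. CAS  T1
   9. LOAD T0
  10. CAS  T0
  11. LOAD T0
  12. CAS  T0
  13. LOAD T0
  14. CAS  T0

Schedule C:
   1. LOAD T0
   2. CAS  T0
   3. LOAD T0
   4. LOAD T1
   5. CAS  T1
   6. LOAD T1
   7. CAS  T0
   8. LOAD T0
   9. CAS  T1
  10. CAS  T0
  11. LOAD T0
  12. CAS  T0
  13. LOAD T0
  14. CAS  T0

A

Simulating candidate A:
step 1: T1 LOAD ⇒ load; ctr=0 reg=0
step 2: T0 LOAD ⇒ load; ctr=0 reg=0
step 3: T0 CAS ⇒ ok; ctr=1 reg=0
step 4: T1 CAS ⇒ retry; ctr=1 reg=0
step 5: T0 LOAD ⇒ load; ctr=1 reg=1
step 6: T1 LOAD ⇒ load; ctr=1 reg=1
step 7: T1 CAS ⇒ ok; ctr=2 reg=1
step 8: T0 CAS ⇒ retry; ctr=2 reg=1
step 9: T0 LOAD ⇒ load; ctr=2 reg=2
step 10: T0 CAS ⇒ ok; ctr=3 reg=2
step 11: T0 LOAD ⇒ load; ctr=3 reg=3
step 12: T0 CAS ⇒ ok; ctr=4 reg=3
step 13: T0 LOAD ⇒ load; ctr=4 reg=4
step 14: T0 CAS ⇒ ok; ctr=5 reg=4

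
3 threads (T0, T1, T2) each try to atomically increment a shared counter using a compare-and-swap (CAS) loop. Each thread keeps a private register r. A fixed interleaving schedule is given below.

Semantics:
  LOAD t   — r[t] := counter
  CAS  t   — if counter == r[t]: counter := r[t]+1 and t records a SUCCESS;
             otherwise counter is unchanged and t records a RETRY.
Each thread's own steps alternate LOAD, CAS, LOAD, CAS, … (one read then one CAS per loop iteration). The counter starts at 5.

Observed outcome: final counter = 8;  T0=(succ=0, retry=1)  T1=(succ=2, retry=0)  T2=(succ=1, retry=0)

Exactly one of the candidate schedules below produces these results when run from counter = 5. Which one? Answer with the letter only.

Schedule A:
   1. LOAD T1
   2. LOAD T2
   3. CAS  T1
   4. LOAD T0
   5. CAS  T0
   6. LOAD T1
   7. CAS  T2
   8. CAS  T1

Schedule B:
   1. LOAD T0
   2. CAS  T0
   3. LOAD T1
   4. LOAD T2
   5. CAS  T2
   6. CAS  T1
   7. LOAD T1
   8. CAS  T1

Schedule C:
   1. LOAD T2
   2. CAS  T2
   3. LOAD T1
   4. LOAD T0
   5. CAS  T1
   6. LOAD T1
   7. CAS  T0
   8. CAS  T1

Simulating candidate C:
   1) LOAD T2:  M=5  r_T2=5
   2) CAS  T2:  M=6  r_T2=5 ✓
   3) LOAD T1:  M=6  r_T1=6
   4) LOAD T0:  M=6  r_T0=6
   5) CAS  T1:  M=7  r_T1=6 ✓
   6) LOAD T1:  M=7  r_T1=7
   7) CAS  T0:  M=7  r_T0=6 ✗
   8) CAS  T1:  M=8  r_T1=7 ✓

C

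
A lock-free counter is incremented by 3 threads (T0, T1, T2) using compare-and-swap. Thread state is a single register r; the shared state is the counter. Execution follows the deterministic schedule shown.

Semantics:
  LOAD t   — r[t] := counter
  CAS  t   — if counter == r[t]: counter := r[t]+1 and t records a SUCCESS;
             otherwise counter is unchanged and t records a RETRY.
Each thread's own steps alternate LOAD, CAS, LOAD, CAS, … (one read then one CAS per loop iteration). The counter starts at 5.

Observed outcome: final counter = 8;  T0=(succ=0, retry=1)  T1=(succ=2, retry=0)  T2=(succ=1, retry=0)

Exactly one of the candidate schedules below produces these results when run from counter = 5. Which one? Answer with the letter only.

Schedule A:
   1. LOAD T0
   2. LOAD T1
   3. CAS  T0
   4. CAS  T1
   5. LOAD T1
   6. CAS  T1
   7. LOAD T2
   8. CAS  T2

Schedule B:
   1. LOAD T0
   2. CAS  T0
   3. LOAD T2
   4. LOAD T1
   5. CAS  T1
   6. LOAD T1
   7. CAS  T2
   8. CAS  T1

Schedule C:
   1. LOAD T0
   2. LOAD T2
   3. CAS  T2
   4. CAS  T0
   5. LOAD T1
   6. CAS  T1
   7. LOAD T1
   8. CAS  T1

C

Run C:
#1 T0 reads 5
#2 T2 reads 5
#3 T2 CAS(5→6) writes; counter now 6
#4 T0 CAS(5→6) fails; counter now 6
#5 T1 reads 6
#6 T1 CAS(6→7) writes; counter now 7
#7 T1 reads 7
#8 T1 CAS(7→8) writes; counter now 8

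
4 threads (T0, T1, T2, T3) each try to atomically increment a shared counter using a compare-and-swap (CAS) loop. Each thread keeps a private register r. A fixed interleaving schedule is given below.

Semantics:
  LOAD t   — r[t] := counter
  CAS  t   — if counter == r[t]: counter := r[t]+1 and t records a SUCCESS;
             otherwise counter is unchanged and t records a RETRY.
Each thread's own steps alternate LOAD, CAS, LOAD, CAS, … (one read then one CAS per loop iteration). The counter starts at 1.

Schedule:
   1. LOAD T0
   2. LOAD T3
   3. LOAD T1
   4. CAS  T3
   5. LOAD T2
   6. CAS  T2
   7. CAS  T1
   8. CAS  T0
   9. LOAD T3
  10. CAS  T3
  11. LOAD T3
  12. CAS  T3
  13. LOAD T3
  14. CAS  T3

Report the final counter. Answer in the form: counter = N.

counter = 6

   1) LOAD T0:  M=1  r_T0=1
   2) LOAD T3:  M=1  r_T3=1
   3) LOAD T1:  M=1  r_T1=1
   4) CAS  T3:  M=2  r_T3=1 ✓
   5) LOAD T2:  M=2  r_T2=2
   6) CAS  T2:  M=3  r_T2=2 ✓
   7) CAS  T1:  M=3  r_T1=1 ✗
   8) CAS  T0:  M=3  r_T0=1 ✗
   9) LOAD T3:  M=3  r_T3=3
  10) CAS  T3:  M=4  r_T3=3 ✓
  11) LOAD T3:  M=4  r_T3=4
  12) CAS  T3:  M=5  r_T3=4 ✓
  13) LOAD T3:  M=5  r_T3=5
  14) CAS  T3:  M=6  r_T3=5 ✓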